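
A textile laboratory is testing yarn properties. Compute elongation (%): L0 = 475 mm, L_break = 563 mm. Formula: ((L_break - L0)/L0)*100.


Formula: Elongation (%) = ((L_break - L0) / L0) * 100
Step 1: Extension = 563 - 475 = 88 mm
Step 2: Elongation = (88 / 475) * 100
Step 3: Elongation = 0.185263 * 100 = 18.5263% ≈ 18.5%

18.5%


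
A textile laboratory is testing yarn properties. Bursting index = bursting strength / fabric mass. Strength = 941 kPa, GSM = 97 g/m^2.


Formula: Bursting Index = Bursting Strength / Fabric GSM
BI = 941 kPa / 97 g/m^2
BI = 9.701 kPa/(g/m^2)

9.701 kPa/(g/m^2)


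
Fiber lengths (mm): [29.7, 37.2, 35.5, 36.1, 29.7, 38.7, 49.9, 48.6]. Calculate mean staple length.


Formula: Mean = sum of lengths / count
Sum = 29.7 + 37.2 + 35.5 + 36.1 + 29.7 + 38.7 + 49.9 + 48.6
Sum = 305.4 mm
Mean = 305.4 / 8 = 38.18 mm

38.18 mm


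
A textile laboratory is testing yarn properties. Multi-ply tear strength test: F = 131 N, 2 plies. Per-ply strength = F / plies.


Formula: Per-ply strength = Total force / Number of plies
Per-ply = 131 N / 2
Per-ply = 65.5 N

65.5 N


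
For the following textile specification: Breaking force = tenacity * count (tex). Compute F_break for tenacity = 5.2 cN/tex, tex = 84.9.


Formula: Breaking force = Tenacity * Linear density
F = 5.2 cN/tex * 84.9 tex
F = 441.48 cN

441.48 cN


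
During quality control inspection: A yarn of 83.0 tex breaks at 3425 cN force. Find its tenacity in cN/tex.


Formula: Tenacity = Breaking force / Linear density
Tenacity = 3425 cN / 83.0 tex
Tenacity = 41.27 cN/tex

41.27 cN/tex


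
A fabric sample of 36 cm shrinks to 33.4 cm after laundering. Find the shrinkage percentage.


Formula: Shrinkage% = ((L_before - L_after) / L_before) * 100
Step 1: Shrinkage = 36 - 33.4 = 2.6 cm
Step 2: Shrinkage% = (2.6 / 36) * 100
Step 3: Shrinkage% = 0.072222 * 100 = 7.2222% ≈ 7.2%

7.2%


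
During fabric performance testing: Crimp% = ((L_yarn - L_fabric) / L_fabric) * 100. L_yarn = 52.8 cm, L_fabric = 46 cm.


Formula: Crimp% = ((L_yarn - L_fabric) / L_fabric) * 100
Step 1: Extension = 52.8 - 46 = 6.8 cm
Step 2: Crimp% = (6.8 / 46) * 100
Step 3: Crimp% = 0.147826 * 100 = 14.7826% ≈ 14.8%

14.8%


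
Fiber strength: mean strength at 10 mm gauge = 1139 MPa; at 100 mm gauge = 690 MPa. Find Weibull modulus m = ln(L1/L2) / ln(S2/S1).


Formula: m = ln(L1/L2) / ln(S2/S1)
Step 1: ln(L1/L2) = ln(10/100) = -2.30259
Step 2: S2/S1 = 690/1139 = 0.60579
Step 3: ln(S2/S1) = ln(0.60579) = -0.50122
Step 4: m = -2.30259 / -0.50122 = 4.59

4.59 (Weibull m)


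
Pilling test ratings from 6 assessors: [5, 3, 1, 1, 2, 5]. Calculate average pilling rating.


Formula: Mean = sum / count
Sum = 5 + 3 + 1 + 1 + 2 + 5 = 17
Mean = 17 / 6 = 2.8

2.8


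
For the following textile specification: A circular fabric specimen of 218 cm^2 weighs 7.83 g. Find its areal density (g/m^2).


Formula: GSM = mass_g / area_m2
Step 1: Convert area: 218 cm^2 = 218 / 10000 = 0.0218 m^2
Step 2: GSM = 7.83 g / 0.0218 m^2 = 359.2 g/m^2

359.2 g/m^2


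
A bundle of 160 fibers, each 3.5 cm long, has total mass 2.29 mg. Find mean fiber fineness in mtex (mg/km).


Formula: fineness (mtex) = mass (mg) / total length (km) = (mass_mg / total_length_m) * 1000
Step 1: Convert fiber length: 3.5 cm = 0.035 m
Step 2: Total fiber length = 160 * 0.035 = 5.6 m
Step 3: Linear density = 2.29 mg / 5.6 m = 0.4089 mg/m
Step 4: fineness = 0.4089 * 1000 = 408.9 mtex

408.9 mtex


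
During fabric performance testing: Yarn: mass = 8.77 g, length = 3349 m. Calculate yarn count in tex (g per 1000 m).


Formula: Tex = (mass_g / length_m) * 1000
Substituting: Tex = (8.77 / 3349) * 1000
Intermediate: 8.77 / 3349 = 0.00261869 g/m
Tex = 0.00261869 * 1000 = 2.62 tex

2.62 tex


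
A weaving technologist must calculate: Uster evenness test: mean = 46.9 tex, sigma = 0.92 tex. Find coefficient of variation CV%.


Formula: CV% = (standard deviation / mean) * 100
Step 1: Ratio = 0.92 / 46.9 = 0.019616
Step 2: CV% = 0.019616 * 100 = 1.9616% ≈ 2.0%

2.0%


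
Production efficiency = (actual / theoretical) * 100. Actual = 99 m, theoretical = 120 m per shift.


Formula: Efficiency% = (Actual output / Theoretical output) * 100
Efficiency% = (99 / 120) * 100
Efficiency% = 0.825 * 100 = 82.5%

82.5%


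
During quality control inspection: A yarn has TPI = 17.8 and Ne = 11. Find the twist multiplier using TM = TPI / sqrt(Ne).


Formula: TM = TPI / sqrt(Ne)
Step 1: sqrt(Ne) = sqrt(11) = 3.3166
Step 2: TM = 17.8 / 3.3166 = 5.37

5.37 TM


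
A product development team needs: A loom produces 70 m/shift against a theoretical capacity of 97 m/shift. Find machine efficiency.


Formula: Efficiency% = (Actual output / Theoretical output) * 100
Efficiency% = (70 / 97) * 100
Efficiency% = 0.721649 * 100 = 72.1649% ≈ 72.2%

72.2%


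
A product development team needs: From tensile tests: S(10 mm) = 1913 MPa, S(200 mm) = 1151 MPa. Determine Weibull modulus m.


Formula: m = ln(L1/L2) / ln(S2/S1)
Step 1: ln(L1/L2) = ln(10/200) = -2.99573
Step 2: S2/S1 = 1151/1913 = 0.60167
Step 3: ln(S2/S1) = ln(0.60167) = -0.50805
Step 4: m = -2.99573 / -0.50805 = 5.90

5.90 (Weibull m)


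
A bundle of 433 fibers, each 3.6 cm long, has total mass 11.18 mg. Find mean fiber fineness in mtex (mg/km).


Formula: fineness (mtex) = mass (mg) / total length (km) = (mass_mg / total_length_m) * 1000
Step 1: Convert fiber length: 3.6 cm = 0.036 m
Step 2: Total fiber length = 433 * 0.036 = 15.588 m
Step 3: Linear density = 11.18 mg / 15.588 m = 0.7172 mg/m
Step 4: fineness = 0.7172 * 1000 = 717.2 mtex

717.2 mtex


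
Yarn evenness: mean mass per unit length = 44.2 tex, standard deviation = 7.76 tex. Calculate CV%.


Formula: CV% = (standard deviation / mean) * 100
Step 1: Ratio = 7.76 / 44.2 = 0.175566
Step 2: CV% = 0.175566 * 100 = 17.5566% ≈ 17.6%

17.6%


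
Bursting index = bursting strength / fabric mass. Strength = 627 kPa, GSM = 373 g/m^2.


Formula: Bursting Index = Bursting Strength / Fabric GSM
BI = 627 kPa / 373 g/m^2
BI = 1.681 kPa/(g/m^2)

1.681 kPa/(g/m^2)


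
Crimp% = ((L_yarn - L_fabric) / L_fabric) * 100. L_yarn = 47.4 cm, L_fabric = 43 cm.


Formula: Crimp% = ((L_yarn - L_fabric) / L_fabric) * 100
Step 1: Extension = 47.4 - 43 = 4.4 cm
Step 2: Crimp% = (4.4 / 43) * 100
Step 3: Crimp% = 0.102326 * 100 = 10.2326% ≈ 10.2%

10.2%


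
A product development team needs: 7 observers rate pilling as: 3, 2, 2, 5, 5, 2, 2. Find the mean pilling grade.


Formula: Mean = sum / count
Sum = 3 + 2 + 2 + 5 + 5 + 2 + 2 = 21
Mean = 21 / 7 = 3.0

3.0


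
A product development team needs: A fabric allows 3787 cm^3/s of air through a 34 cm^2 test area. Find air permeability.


Formula: Air Permeability = Airflow / Test Area
AP = 3787 cm^3/s / 34 cm^2
AP = 111.4 cm^3/s/cm^2

111.4 cm^3/s/cm^2


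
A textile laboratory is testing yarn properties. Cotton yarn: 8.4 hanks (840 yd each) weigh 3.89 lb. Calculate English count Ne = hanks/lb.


Formula: Ne = hanks / mass_lb
Substituting: Ne = 8.4 / 3.89
Ne = 2.2

2.2 Ne


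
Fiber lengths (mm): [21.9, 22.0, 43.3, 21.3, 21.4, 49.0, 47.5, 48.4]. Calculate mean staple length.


Formula: Mean = sum of lengths / count
Sum = 21.9 + 22.0 + 43.3 + 21.3 + 21.4 + 49.0 + 47.5 + 48.4
Sum = 274.8 mm
Mean = 274.8 / 8 = 34.35 mm

34.35 mm


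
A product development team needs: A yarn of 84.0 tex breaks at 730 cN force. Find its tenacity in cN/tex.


Formula: Tenacity = Breaking force / Linear density
Tenacity = 730 cN / 84.0 tex
Tenacity = 8.69 cN/tex

8.69 cN/tex


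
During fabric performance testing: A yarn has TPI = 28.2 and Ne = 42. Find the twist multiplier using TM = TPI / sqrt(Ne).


Formula: TM = TPI / sqrt(Ne)
Step 1: sqrt(Ne) = sqrt(42) = 6.4807
Step 2: TM = 28.2 / 6.4807 = 4.35

4.35 TM


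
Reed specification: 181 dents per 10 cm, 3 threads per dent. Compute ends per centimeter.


Formula: EPC = (dents per 10 cm * ends per dent) / 10
Step 1: Total ends per 10 cm = 181 * 3 = 543
Step 2: EPC = 543 / 10 = 54.3 ends/cm

54.3 ends/cm


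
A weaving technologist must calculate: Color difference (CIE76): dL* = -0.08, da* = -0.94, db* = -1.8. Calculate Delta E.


Formula: Delta E = sqrt(dL*^2 + da*^2 + db*^2)
Step 1: dL*^2 = (-0.08)^2 = 0.0064
Step 2: da*^2 = (-0.94)^2 = 0.8836
Step 3: db*^2 = (-1.8)^2 = 3.24
Step 4: Sum = 0.0064 + 0.8836 + 3.24 = 4.13
Step 5: Delta E = sqrt(4.13) = 2.03

2.03 Delta E


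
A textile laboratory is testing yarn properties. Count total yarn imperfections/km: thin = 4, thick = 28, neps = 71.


Formula: Total = thin places + thick places + neps
Total = 4 + 28 + 71
Total = 103 imperfections/km

103 imperfections/km


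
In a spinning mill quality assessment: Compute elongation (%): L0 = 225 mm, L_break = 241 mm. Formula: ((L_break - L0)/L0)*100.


Formula: Elongation (%) = ((L_break - L0) / L0) * 100
Step 1: Extension = 241 - 225 = 16 mm
Step 2: Elongation = (16 / 225) * 100
Step 3: Elongation = 0.071111 * 100 = 7.1111% ≈ 7.1%

7.1%


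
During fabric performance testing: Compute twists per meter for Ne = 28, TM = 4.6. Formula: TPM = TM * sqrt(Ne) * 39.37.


Formula: TPM = TM * sqrt(Ne) * 39.37
Step 1: sqrt(Ne) = sqrt(28) = 5.2915
Step 2: TM * sqrt(Ne) = 4.6 * 5.2915 = 24.3409
Step 3: TPM = 24.3409 * 39.37 = 958 twists/m

958 twists/m


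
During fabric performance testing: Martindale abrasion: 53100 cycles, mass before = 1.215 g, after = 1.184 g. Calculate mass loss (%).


Formula: Mass loss% = ((m_before - m_after) / m_before) * 100
Step 1: Mass loss = 1.215 - 1.184 = 0.031 g
Step 2: Ratio = 0.031 / 1.215 = 0.0255144
Step 3: Mass loss% = 0.0255144 * 100 = 2.55144% ≈ 2.55%

2.55%


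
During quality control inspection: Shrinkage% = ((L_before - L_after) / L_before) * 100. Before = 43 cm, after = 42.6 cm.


Formula: Shrinkage% = ((L_before - L_after) / L_before) * 100
Step 1: Shrinkage = 43 - 42.6 = 0.4 cm
Step 2: Shrinkage% = (0.4 / 43) * 100
Step 3: Shrinkage% = 0.009302 * 100 = 0.9302% ≈ 0.9%

0.9%


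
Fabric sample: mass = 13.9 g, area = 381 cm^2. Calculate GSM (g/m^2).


Formula: GSM = mass_g / area_m2
Step 1: Convert area: 381 cm^2 = 381 / 10000 = 0.0381 m^2
Step 2: GSM = 13.9 g / 0.0381 m^2 = 364.8 g/m^2

364.8 g/m^2


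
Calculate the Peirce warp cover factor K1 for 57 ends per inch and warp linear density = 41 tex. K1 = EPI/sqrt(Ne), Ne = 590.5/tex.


Formula: K1 = EPI / sqrt(Ne), with Ne = 590.5 / tex_warp
Step 1: Ne = 590.5 / 41 = 14.402
Step 2: sqrt(Ne) = sqrt(14.402) = 3.795
Step 3: K1 = 57 / 3.795 = 15.0

15.0


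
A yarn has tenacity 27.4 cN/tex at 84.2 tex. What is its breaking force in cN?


Formula: Breaking force = Tenacity * Linear density
F = 27.4 cN/tex * 84.2 tex
F = 2307.08 cN

2307.08 cN


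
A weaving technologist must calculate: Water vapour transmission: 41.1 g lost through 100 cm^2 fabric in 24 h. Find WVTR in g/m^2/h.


Formula: WVTR = mass_loss / (area * time)
Step 1: Convert area: 100 cm^2 = 0.01 m^2
Step 2: WVTR = 41.1 g / (0.01 m^2 * 24 h)
Step 3: WVTR = 41.1 / 0.24 = 171.3 g/m^2/h

171.3 g/m^2/h


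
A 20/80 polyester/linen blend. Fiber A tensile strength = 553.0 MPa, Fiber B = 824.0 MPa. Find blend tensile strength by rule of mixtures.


Formula: Blend property = (fraction_A * property_A) + (fraction_B * property_B)
Step 1: Contribution A = 20/100 * 553.0 MPa = 110.6 MPa
Step 2: Contribution B = 80/100 * 824.0 MPa = 659.2 MPa
Step 3: Blend tensile strength = 110.6 + 659.2 = 769.8 MPa

769.8 MPa


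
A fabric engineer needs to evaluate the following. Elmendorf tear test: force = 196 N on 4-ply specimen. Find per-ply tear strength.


Formula: Per-ply strength = Total force / Number of plies
Per-ply = 196 N / 4
Per-ply = 49 N

49 N


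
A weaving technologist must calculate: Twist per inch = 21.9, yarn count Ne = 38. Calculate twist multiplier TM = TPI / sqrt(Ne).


Formula: TM = TPI / sqrt(Ne)
Step 1: sqrt(Ne) = sqrt(38) = 6.1644
Step 2: TM = 21.9 / 6.1644 = 3.55

3.55 TM


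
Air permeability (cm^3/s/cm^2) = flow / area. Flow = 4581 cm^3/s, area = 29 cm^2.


Formula: Air Permeability = Airflow / Test Area
AP = 4581 cm^3/s / 29 cm^2
AP = 158.0 cm^3/s/cm^2

158.0 cm^3/s/cm^2


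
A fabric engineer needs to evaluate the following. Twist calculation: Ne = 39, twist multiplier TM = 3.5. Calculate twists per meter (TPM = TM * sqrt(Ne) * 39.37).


Formula: TPM = TM * sqrt(Ne) * 39.37
Step 1: sqrt(Ne) = sqrt(39) = 6.245
Step 2: TM * sqrt(Ne) = 3.5 * 6.245 = 21.8575
Step 3: TPM = 21.8575 * 39.37 = 861 twists/m

861 twists/m


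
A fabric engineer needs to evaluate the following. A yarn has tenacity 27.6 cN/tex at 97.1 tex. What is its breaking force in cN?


Formula: Breaking force = Tenacity * Linear density
F = 27.6 cN/tex * 97.1 tex
F = 2679.96 cN

2679.96 cN


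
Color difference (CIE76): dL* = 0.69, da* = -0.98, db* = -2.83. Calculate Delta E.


Formula: Delta E = sqrt(dL*^2 + da*^2 + db*^2)
Step 1: dL*^2 = 0.69^2 = 0.4761
Step 2: da*^2 = (-0.98)^2 = 0.9604
Step 3: db*^2 = (-2.83)^2 = 8.0089
Step 4: Sum = 0.4761 + 0.9604 + 8.0089 = 9.4454
Step 5: Delta E = sqrt(9.4454) = 3.07

3.07 Delta E


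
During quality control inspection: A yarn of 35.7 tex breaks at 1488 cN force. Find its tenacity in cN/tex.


Formula: Tenacity = Breaking force / Linear density
Tenacity = 1488 cN / 35.7 tex
Tenacity = 41.68 cN/tex

41.68 cN/tex


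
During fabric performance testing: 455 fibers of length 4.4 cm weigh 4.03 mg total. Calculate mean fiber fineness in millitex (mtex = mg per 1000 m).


Formula: fineness (mtex) = mass (mg) / total length (km) = (mass_mg / total_length_m) * 1000
Step 1: Convert fiber length: 4.4 cm = 0.044 m
Step 2: Total fiber length = 455 * 0.044 = 20.02 m
Step 3: Linear density = 4.03 mg / 20.02 m = 0.2013 mg/m
Step 4: fineness = 0.2013 * 1000 = 201.3 mtex

201.3 mtex


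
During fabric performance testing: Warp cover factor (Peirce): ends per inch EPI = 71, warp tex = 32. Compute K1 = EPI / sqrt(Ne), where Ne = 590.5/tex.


Formula: K1 = EPI / sqrt(Ne), with Ne = 590.5 / tex_warp
Step 1: Ne = 590.5 / 32 = 18.453
Step 2: sqrt(Ne) = sqrt(18.453) = 4.2957
Step 3: K1 = 71 / 4.2957 = 16.5

16.5


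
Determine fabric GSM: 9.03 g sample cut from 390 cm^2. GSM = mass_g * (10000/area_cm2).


Formula: GSM = mass_g / area_m2
Step 1: Convert area: 390 cm^2 = 390 / 10000 = 0.039 m^2
Step 2: GSM = 9.03 g / 0.039 m^2 = 231.5 g/m^2

231.5 g/m^2


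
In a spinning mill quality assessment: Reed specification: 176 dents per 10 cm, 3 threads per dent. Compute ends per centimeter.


Formula: EPC = (dents per 10 cm * ends per dent) / 10
Step 1: Total ends per 10 cm = 176 * 3 = 528
Step 2: EPC = 528 / 10 = 52.8 ends/cm

52.8 ends/cm


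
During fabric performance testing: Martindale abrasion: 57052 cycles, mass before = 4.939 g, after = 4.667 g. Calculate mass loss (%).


Formula: Mass loss% = ((m_before - m_after) / m_before) * 100
Step 1: Mass loss = 4.939 - 4.667 = 0.272 g
Step 2: Ratio = 0.272 / 4.939 = 0.0550719
Step 3: Mass loss% = 0.0550719 * 100 = 5.50719% ≈ 5.51%

5.51%


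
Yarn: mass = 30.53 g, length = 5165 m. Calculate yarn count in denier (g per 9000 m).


Formula: den = (mass_g / length_m) * 9000
Substituting: den = (30.53 / 5165) * 9000
Intermediate: 30.53 / 5165 = 0.00591094 g/m
den = 0.00591094 * 9000 = 53.2 denier

53.2 denier


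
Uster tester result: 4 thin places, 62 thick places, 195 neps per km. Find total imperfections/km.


Formula: Total = thin places + thick places + neps
Total = 4 + 62 + 195
Total = 261 imperfections/km

261 imperfections/km


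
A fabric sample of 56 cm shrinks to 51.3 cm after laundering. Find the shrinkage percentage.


Formula: Shrinkage% = ((L_before - L_after) / L_before) * 100
Step 1: Shrinkage = 56 - 51.3 = 4.7 cm
Step 2: Shrinkage% = (4.7 / 56) * 100
Step 3: Shrinkage% = 0.083929 * 100 = 8.3929% ≈ 8.4%

8.4%


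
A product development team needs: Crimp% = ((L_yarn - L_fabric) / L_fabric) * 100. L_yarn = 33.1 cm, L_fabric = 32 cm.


Formula: Crimp% = ((L_yarn - L_fabric) / L_fabric) * 100
Step 1: Extension = 33.1 - 32 = 1.1 cm
Step 2: Crimp% = (1.1 / 32) * 100
Step 3: Crimp% = 0.034375 * 100 = 3.4375% ≈ 3.4%

3.4%


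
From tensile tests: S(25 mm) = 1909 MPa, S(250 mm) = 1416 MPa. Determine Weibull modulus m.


Formula: m = ln(L1/L2) / ln(S2/S1)
Step 1: ln(L1/L2) = ln(25/250) = -2.30259
Step 2: S2/S1 = 1416/1909 = 0.74175
Step 3: ln(S2/S1) = ln(0.74175) = -0.29874
Step 4: m = -2.30259 / -0.29874 = 7.71

7.71 (Weibull m)


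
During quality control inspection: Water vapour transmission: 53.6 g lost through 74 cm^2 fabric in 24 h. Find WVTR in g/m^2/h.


Formula: WVTR = mass_loss / (area * time)
Step 1: Convert area: 74 cm^2 = 0.0074 m^2
Step 2: WVTR = 53.6 g / (0.0074 m^2 * 24 h)
Step 3: WVTR = 53.6 / 0.1776 = 301.8 g/m^2/h

301.8 g/m^2/h


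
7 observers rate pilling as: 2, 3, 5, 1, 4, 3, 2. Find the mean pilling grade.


Formula: Mean = sum / count
Sum = 2 + 3 + 5 + 1 + 4 + 3 + 2 = 20
Mean = 20 / 7 = 2.9

2.9


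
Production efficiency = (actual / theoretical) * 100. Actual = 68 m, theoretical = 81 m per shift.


Formula: Efficiency% = (Actual output / Theoretical output) * 100
Efficiency% = (68 / 81) * 100
Efficiency% = 0.839506 * 100 = 83.9506% ≈ 84.0%

84.0%


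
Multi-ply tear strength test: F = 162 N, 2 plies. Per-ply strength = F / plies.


Formula: Per-ply strength = Total force / Number of plies
Per-ply = 162 N / 2
Per-ply = 81 N

81 N


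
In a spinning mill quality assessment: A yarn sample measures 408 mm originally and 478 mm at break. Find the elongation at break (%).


Formula: Elongation (%) = ((L_break - L0) / L0) * 100
Step 1: Extension = 478 - 408 = 70 mm
Step 2: Elongation = (70 / 408) * 100
Step 3: Elongation = 0.171569 * 100 = 17.1569% ≈ 17.2%

17.2%


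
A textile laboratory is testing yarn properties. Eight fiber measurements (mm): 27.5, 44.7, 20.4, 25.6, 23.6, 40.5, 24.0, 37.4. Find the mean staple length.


Formula: Mean = sum of lengths / count
Sum = 27.5 + 44.7 + 20.4 + 25.6 + 23.6 + 40.5 + 24.0 + 37.4
Sum = 243.7 mm
Mean = 243.7 / 8 = 30.46 mm

30.46 mm


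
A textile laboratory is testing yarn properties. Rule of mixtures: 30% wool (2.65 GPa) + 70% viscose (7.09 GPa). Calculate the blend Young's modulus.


Formula: Blend property = (fraction_A * property_A) + (fraction_B * property_B)
Step 1: Contribution A = 30/100 * 2.65 GPa = 0.795 GPa
Step 2: Contribution B = 70/100 * 7.09 GPa = 4.963 GPa
Step 3: Blend Young's modulus = 0.795 + 4.963 = 5.758 GPa

5.758 GPa


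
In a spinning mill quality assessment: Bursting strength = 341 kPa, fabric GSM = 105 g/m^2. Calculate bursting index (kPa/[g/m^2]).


Formula: Bursting Index = Bursting Strength / Fabric GSM
BI = 341 kPa / 105 g/m^2
BI = 3.248 kPa/(g/m^2)

3.248 kPa/(g/m^2)


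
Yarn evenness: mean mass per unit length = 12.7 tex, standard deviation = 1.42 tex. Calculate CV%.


Formula: CV% = (standard deviation / mean) * 100
Step 1: Ratio = 1.42 / 12.7 = 0.111811
Step 2: CV% = 0.111811 * 100 = 11.1811% ≈ 11.2%

11.2%


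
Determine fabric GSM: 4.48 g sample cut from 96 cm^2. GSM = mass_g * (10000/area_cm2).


Formula: GSM = mass_g / area_m2
Step 1: Convert area: 96 cm^2 = 96 / 10000 = 0.0096 m^2
Step 2: GSM = 4.48 g / 0.0096 m^2 = 466.7 g/m^2

466.7 g/m^2


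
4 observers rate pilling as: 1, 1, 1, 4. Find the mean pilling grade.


Formula: Mean = sum / count
Sum = 1 + 1 + 1 + 4 = 7
Mean = 7 / 4 = 1.8

1.8


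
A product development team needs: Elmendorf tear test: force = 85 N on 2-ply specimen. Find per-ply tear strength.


Formula: Per-ply strength = Total force / Number of plies
Per-ply = 85 N / 2
Per-ply = 42.5 N

42.5 N


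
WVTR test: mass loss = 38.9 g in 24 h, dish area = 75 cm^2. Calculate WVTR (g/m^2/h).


Formula: WVTR = mass_loss / (area * time)
Step 1: Convert area: 75 cm^2 = 0.0075 m^2
Step 2: WVTR = 38.9 g / (0.0075 m^2 * 24 h)
Step 3: WVTR = 38.9 / 0.18 = 216.1 g/m^2/h

216.1 g/m^2/h


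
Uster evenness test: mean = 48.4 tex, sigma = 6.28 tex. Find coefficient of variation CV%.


Formula: CV% = (standard deviation / mean) * 100
Step 1: Ratio = 6.28 / 48.4 = 0.129752
Step 2: CV% = 0.129752 * 100 = 12.9752% ≈ 13.0%

13.0%


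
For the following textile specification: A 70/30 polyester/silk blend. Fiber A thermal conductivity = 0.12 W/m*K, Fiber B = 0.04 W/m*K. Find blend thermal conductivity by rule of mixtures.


Formula: Blend property = (fraction_A * property_A) + (fraction_B * property_B)
Step 1: Contribution A = 70/100 * 0.12 W/m*K = 0.084 W/m*K
Step 2: Contribution B = 30/100 * 0.04 W/m*K = 0.012 W/m*K
Step 3: Blend thermal conductivity = 0.084 + 0.012 = 0.096 W/m*K

0.096 W/m*K


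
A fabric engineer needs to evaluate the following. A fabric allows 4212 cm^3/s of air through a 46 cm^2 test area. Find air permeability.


Formula: Air Permeability = Airflow / Test Area
AP = 4212 cm^3/s / 46 cm^2
AP = 91.6 cm^3/s/cm^2

91.6 cm^3/s/cm^2


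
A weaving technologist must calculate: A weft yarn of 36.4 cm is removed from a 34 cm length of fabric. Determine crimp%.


Formula: Crimp% = ((L_yarn - L_fabric) / L_fabric) * 100
Step 1: Extension = 36.4 - 34 = 2.4 cm
Step 2: Crimp% = (2.4 / 34) * 100
Step 3: Crimp% = 0.070588 * 100 = 7.0588% ≈ 7.1%

7.1%


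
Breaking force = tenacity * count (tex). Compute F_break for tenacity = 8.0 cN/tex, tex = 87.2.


Formula: Breaking force = Tenacity * Linear density
F = 8.0 cN/tex * 87.2 tex
F = 697.60 cN

697.60 cN


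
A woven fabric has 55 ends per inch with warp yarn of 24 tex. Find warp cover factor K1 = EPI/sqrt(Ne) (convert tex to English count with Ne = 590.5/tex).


Formula: K1 = EPI / sqrt(Ne), with Ne = 590.5 / tex_warp
Step 1: Ne = 590.5 / 24 = 24.604
Step 2: sqrt(Ne) = sqrt(24.604) = 4.9602
Step 3: K1 = 55 / 4.9602 = 11.1

11.1


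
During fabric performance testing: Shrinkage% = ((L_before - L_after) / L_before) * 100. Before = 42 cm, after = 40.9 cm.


Formula: Shrinkage% = ((L_before - L_after) / L_before) * 100
Step 1: Shrinkage = 42 - 40.9 = 1.1 cm
Step 2: Shrinkage% = (1.1 / 42) * 100
Step 3: Shrinkage% = 0.02619 * 100 = 2.619% ≈ 2.6%

2.6%


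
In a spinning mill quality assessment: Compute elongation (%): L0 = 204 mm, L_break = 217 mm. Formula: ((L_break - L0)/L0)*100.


Formula: Elongation (%) = ((L_break - L0) / L0) * 100
Step 1: Extension = 217 - 204 = 13 mm
Step 2: Elongation = (13 / 204) * 100
Step 3: Elongation = 0.063725 * 100 = 6.3725% ≈ 6.4%

6.4%


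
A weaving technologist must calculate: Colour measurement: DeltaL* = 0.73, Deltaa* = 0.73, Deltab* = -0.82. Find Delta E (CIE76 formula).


Formula: Delta E = sqrt(dL*^2 + da*^2 + db*^2)
Step 1: dL*^2 = 0.73^2 = 0.5329
Step 2: da*^2 = 0.73^2 = 0.5329
Step 3: db*^2 = (-0.82)^2 = 0.6724
Step 4: Sum = 0.5329 + 0.5329 + 0.6724 = 1.7382
Step 5: Delta E = sqrt(1.7382) = 1.32

1.32 Delta E


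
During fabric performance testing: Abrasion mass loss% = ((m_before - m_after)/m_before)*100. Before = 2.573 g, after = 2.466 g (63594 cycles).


Formula: Mass loss% = ((m_before - m_after) / m_before) * 100
Step 1: Mass loss = 2.573 - 2.466 = 0.107 g
Step 2: Ratio = 0.107 / 2.573 = 0.0415857
Step 3: Mass loss% = 0.0415857 * 100 = 4.15857% ≈ 4.16%

4.16%


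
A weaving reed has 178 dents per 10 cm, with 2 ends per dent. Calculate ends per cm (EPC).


Formula: EPC = (dents per 10 cm * ends per dent) / 10
Step 1: Total ends per 10 cm = 178 * 2 = 356
Step 2: EPC = 356 / 10 = 35.6 ends/cm

35.6 ends/cm


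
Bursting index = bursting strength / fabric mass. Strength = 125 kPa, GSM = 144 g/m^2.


Formula: Bursting Index = Bursting Strength / Fabric GSM
BI = 125 kPa / 144 g/m^2
BI = 0.868 kPa/(g/m^2)

0.868 kPa/(g/m^2)


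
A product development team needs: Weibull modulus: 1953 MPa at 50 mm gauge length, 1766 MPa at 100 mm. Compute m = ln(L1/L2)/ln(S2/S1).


Formula: m = ln(L1/L2) / ln(S2/S1)
Step 1: ln(L1/L2) = ln(50/100) = -0.69315
Step 2: S2/S1 = 1766/1953 = 0.90425
Step 3: ln(S2/S1) = ln(0.90425) = -0.10065
Step 4: m = -0.69315 / -0.10065 = 6.89

6.89 (Weibull m)


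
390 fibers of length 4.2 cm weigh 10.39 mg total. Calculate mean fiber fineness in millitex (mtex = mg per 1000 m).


Formula: fineness (mtex) = mass (mg) / total length (km) = (mass_mg / total_length_m) * 1000
Step 1: Convert fiber length: 4.2 cm = 0.042 m
Step 2: Total fiber length = 390 * 0.042 = 16.38 m
Step 3: Linear density = 10.39 mg / 16.38 m = 0.6343 mg/m
Step 4: fineness = 0.6343 * 1000 = 634.3 mtex

634.3 mtex


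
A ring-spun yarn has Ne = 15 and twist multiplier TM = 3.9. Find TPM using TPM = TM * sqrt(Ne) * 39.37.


Formula: TPM = TM * sqrt(Ne) * 39.37
Step 1: sqrt(Ne) = sqrt(15) = 3.873
Step 2: TM * sqrt(Ne) = 3.9 * 3.873 = 15.1047
Step 3: TPM = 15.1047 * 39.37 = 595 twists/m

595 twists/m


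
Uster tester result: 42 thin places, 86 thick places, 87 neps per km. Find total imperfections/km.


Formula: Total = thin places + thick places + neps
Total = 42 + 86 + 87
Total = 215 imperfections/km

215 imperfections/km


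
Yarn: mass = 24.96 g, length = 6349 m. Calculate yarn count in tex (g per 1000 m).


Formula: Tex = (mass_g / length_m) * 1000
Substituting: Tex = (24.96 / 6349) * 1000
Intermediate: 24.96 / 6349 = 0.00393133 g/m
Tex = 0.00393133 * 1000 = 3.93 tex

3.93 tex


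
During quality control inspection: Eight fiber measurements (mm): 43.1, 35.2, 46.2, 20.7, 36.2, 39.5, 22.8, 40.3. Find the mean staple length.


Formula: Mean = sum of lengths / count
Sum = 43.1 + 35.2 + 46.2 + 20.7 + 36.2 + 39.5 + 22.8 + 40.3
Sum = 284.0 mm
Mean = 284.0 / 8 = 35.50 mm

35.50 mm


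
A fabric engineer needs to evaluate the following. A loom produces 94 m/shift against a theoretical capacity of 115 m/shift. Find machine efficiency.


Formula: Efficiency% = (Actual output / Theoretical output) * 100
Efficiency% = (94 / 115) * 100
Efficiency% = 0.817391 * 100 = 81.7391% ≈ 81.7%

81.7%


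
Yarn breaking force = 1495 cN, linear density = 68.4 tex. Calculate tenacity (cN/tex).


Formula: Tenacity = Breaking force / Linear density
Tenacity = 1495 cN / 68.4 tex
Tenacity = 21.86 cN/tex

21.86 cN/tex


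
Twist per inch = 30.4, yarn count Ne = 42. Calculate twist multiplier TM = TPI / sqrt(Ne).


Formula: TM = TPI / sqrt(Ne)
Step 1: sqrt(Ne) = sqrt(42) = 6.4807
Step 2: TM = 30.4 / 6.4807 = 4.69

4.69 TM


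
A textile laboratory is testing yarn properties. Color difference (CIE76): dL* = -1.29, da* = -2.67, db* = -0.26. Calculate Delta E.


Formula: Delta E = sqrt(dL*^2 + da*^2 + db*^2)
Step 1: dL*^2 = (-1.29)^2 = 1.6641
Step 2: da*^2 = (-2.67)^2 = 7.1289
Step 3: db*^2 = (-0.26)^2 = 0.0676
Step 4: Sum = 1.6641 + 7.1289 + 0.0676 = 8.8606
Step 5: Delta E = sqrt(8.8606) = 2.98

2.98 Delta E


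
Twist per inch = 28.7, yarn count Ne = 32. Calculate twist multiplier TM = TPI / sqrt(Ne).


Formula: TM = TPI / sqrt(Ne)
Step 1: sqrt(Ne) = sqrt(32) = 5.6569
Step 2: TM = 28.7 / 5.6569 = 5.07

5.07 TM


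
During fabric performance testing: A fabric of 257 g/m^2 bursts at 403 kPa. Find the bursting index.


Formula: Bursting Index = Bursting Strength / Fabric GSM
BI = 403 kPa / 257 g/m^2
BI = 1.568 kPa/(g/m^2)

1.568 kPa/(g/m^2)


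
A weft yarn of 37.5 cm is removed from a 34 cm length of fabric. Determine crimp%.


Formula: Crimp% = ((L_yarn - L_fabric) / L_fabric) * 100
Step 1: Extension = 37.5 - 34 = 3.5 cm
Step 2: Crimp% = (3.5 / 34) * 100
Step 3: Crimp% = 0.102941 * 100 = 10.2941% ≈ 10.3%

10.3%


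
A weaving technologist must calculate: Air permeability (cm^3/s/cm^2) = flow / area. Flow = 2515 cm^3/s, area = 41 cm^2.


Formula: Air Permeability = Airflow / Test Area
AP = 2515 cm^3/s / 41 cm^2
AP = 61.3 cm^3/s/cm^2

61.3 cm^3/s/cm^2


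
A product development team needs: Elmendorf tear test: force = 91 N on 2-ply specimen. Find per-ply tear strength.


Formula: Per-ply strength = Total force / Number of plies
Per-ply = 91 N / 2
Per-ply = 45.5 N

45.5 N


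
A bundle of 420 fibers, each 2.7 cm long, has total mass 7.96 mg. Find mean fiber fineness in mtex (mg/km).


Formula: fineness (mtex) = mass (mg) / total length (km) = (mass_mg / total_length_m) * 1000
Step 1: Convert fiber length: 2.7 cm = 0.027 m
Step 2: Total fiber length = 420 * 0.027 = 11.34 m
Step 3: Linear density = 7.96 mg / 11.34 m = 0.7019 mg/m
Step 4: fineness = 0.7019 * 1000 = 701.9 mtex

701.9 mtex


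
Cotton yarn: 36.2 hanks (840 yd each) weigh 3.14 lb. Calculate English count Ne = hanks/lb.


Formula: Ne = hanks / mass_lb
Substituting: Ne = 36.2 / 3.14
Ne = 11.5

11.5 Ne


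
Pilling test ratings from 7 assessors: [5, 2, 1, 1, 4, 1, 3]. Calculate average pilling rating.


Formula: Mean = sum / count
Sum = 5 + 2 + 1 + 1 + 4 + 1 + 3 = 17
Mean = 17 / 7 = 2.4

2.4


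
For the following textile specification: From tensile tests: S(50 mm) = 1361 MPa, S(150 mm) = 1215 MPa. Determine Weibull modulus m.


Formula: m = ln(L1/L2) / ln(S2/S1)
Step 1: ln(L1/L2) = ln(50/150) = -1.09861
Step 2: S2/S1 = 1215/1361 = 0.89273
Step 3: ln(S2/S1) = ln(0.89273) = -0.11347
Step 4: m = -1.09861 / -0.11347 = 9.68

9.68 (Weibull m)


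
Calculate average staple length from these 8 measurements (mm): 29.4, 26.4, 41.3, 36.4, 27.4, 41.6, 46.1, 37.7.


Formula: Mean = sum of lengths / count
Sum = 29.4 + 26.4 + 41.3 + 36.4 + 27.4 + 41.6 + 46.1 + 37.7
Sum = 286.3 mm
Mean = 286.3 / 8 = 35.79 mm

35.79 mm


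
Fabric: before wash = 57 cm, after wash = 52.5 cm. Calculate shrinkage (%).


Formula: Shrinkage% = ((L_before - L_after) / L_before) * 100
Step 1: Shrinkage = 57 - 52.5 = 4.5 cm
Step 2: Shrinkage% = (4.5 / 57) * 100
Step 3: Shrinkage% = 0.078947 * 100 = 7.8947% ≈ 7.9%

7.9%


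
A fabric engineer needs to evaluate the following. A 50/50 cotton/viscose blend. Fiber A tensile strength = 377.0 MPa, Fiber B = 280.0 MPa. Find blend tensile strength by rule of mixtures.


Formula: Blend property = (fraction_A * property_A) + (fraction_B * property_B)
Step 1: Contribution A = 50/100 * 377.0 MPa = 188.5 MPa
Step 2: Contribution B = 50/100 * 280.0 MPa = 140.0 MPa
Step 3: Blend tensile strength = 188.5 + 140.0 = 328.5 MPa

328.5 MPa


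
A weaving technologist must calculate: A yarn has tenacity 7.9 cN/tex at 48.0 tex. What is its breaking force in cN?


Formula: Breaking force = Tenacity * Linear density
F = 7.9 cN/tex * 48.0 tex
F = 379.20 cN

379.20 cN


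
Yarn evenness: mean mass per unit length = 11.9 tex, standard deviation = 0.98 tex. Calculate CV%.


Formula: CV% = (standard deviation / mean) * 100
Step 1: Ratio = 0.98 / 11.9 = 0.082353
Step 2: CV% = 0.082353 * 100 = 8.2353% ≈ 8.2%

8.2%


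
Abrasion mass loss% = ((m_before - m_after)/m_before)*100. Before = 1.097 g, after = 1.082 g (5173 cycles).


Formula: Mass loss% = ((m_before - m_after) / m_before) * 100
Step 1: Mass loss = 1.097 - 1.082 = 0.015 g
Step 2: Ratio = 0.015 / 1.097 = 0.0136737
Step 3: Mass loss% = 0.0136737 * 100 = 1.36737% ≈ 1.37%

1.37%


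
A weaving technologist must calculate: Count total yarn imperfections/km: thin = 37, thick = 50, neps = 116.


Formula: Total = thin places + thick places + neps
Total = 37 + 50 + 116
Total = 203 imperfections/km

203 imperfections/km


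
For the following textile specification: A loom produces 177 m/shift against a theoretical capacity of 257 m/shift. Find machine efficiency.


Formula: Efficiency% = (Actual output / Theoretical output) * 100
Efficiency% = (177 / 257) * 100
Efficiency% = 0.688716 * 100 = 68.8716% ≈ 68.9%

68.9%


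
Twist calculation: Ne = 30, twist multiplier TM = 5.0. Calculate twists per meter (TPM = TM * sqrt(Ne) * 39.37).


Formula: TPM = TM * sqrt(Ne) * 39.37
Step 1: sqrt(Ne) = sqrt(30) = 5.4772
Step 2: TM * sqrt(Ne) = 5.0 * 5.4772 = 27.386
Step 3: TPM = 27.386 * 39.37 = 1078 twists/m

1078 twists/m


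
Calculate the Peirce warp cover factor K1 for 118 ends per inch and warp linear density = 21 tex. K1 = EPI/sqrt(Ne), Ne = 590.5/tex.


Formula: K1 = EPI / sqrt(Ne), with Ne = 590.5 / tex_warp
Step 1: Ne = 590.5 / 21 = 28.119
Step 2: sqrt(Ne) = sqrt(28.119) = 5.3027
Step 3: K1 = 118 / 5.3027 = 22.3

22.3


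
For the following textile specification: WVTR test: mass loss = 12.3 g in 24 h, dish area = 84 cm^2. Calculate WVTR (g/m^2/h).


Formula: WVTR = mass_loss / (area * time)
Step 1: Convert area: 84 cm^2 = 0.0084 m^2
Step 2: WVTR = 12.3 g / (0.0084 m^2 * 24 h)
Step 3: WVTR = 12.3 / 0.2016 = 61.0 g/m^2/h

61.0 g/m^2/h


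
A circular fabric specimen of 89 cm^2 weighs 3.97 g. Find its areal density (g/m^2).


Formula: GSM = mass_g / area_m2
Step 1: Convert area: 89 cm^2 = 89 / 10000 = 0.0089 m^2
Step 2: GSM = 3.97 g / 0.0089 m^2 = 446.1 g/m^2

446.1 g/m^2


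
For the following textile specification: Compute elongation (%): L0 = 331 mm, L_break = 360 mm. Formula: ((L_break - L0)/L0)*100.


Formula: Elongation (%) = ((L_break - L0) / L0) * 100
Step 1: Extension = 360 - 331 = 29 mm
Step 2: Elongation = (29 / 331) * 100
Step 3: Elongation = 0.087613 * 100 = 8.7613% ≈ 8.8%

8.8%


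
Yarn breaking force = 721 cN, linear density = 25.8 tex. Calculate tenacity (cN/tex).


Formula: Tenacity = Breaking force / Linear density
Tenacity = 721 cN / 25.8 tex
Tenacity = 27.95 cN/tex

27.95 cN/tex


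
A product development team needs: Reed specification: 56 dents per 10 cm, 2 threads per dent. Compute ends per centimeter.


Formula: EPC = (dents per 10 cm * ends per dent) / 10
Step 1: Total ends per 10 cm = 56 * 2 = 112
Step 2: EPC = 112 / 10 = 11.2 ends/cm

11.2 ends/cm


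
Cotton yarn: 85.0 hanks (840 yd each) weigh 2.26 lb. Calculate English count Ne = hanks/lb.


Formula: Ne = hanks / mass_lb
Substituting: Ne = 85.0 / 2.26
Ne = 37.6

37.6 Ne


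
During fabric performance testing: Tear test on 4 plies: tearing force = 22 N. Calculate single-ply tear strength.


Formula: Per-ply strength = Total force / Number of plies
Per-ply = 22 N / 4
Per-ply = 5.5 N

5.5 N


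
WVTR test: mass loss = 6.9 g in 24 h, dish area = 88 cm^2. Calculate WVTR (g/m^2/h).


Formula: WVTR = mass_loss / (area * time)
Step 1: Convert area: 88 cm^2 = 0.0088 m^2
Step 2: WVTR = 6.9 g / (0.0088 m^2 * 24 h)
Step 3: WVTR = 6.9 / 0.2112 = 32.7 g/m^2/h

32.7 g/m^2/h


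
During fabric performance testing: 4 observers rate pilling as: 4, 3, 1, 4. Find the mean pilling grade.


Formula: Mean = sum / count
Sum = 4 + 3 + 1 + 4 = 12
Mean = 12 / 4 = 3.0

3.0


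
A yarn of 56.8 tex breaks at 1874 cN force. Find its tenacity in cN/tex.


Formula: Tenacity = Breaking force / Linear density
Tenacity = 1874 cN / 56.8 tex
Tenacity = 32.99 cN/tex

32.99 cN/tex


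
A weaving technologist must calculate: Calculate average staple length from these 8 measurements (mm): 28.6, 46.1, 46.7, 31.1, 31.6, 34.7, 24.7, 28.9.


Formula: Mean = sum of lengths / count
Sum = 28.6 + 46.1 + 46.7 + 31.1 + 31.6 + 34.7 + 24.7 + 28.9
Sum = 272.4 mm
Mean = 272.4 / 8 = 34.05 mm

34.05 mm


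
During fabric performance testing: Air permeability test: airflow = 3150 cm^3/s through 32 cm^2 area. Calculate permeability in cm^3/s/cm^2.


Formula: Air Permeability = Airflow / Test Area
AP = 3150 cm^3/s / 32 cm^2
AP = 98.4 cm^3/s/cm^2

98.4 cm^3/s/cm^2


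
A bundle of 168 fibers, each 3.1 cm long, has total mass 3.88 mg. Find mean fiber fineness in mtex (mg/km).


Formula: fineness (mtex) = mass (mg) / total length (km) = (mass_mg / total_length_m) * 1000
Step 1: Convert fiber length: 3.1 cm = 0.031 m
Step 2: Total fiber length = 168 * 0.031 = 5.208 m
Step 3: Linear density = 3.88 mg / 5.208 m = 0.7450 mg/m
Step 4: fineness = 0.7450 * 1000 = 745.0 mtex

745.0 mtex


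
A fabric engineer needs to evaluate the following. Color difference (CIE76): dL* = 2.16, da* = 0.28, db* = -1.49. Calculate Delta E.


Formula: Delta E = sqrt(dL*^2 + da*^2 + db*^2)
Step 1: dL*^2 = 2.16^2 = 4.6656
Step 2: da*^2 = 0.28^2 = 0.0784
Step 3: db*^2 = (-1.49)^2 = 2.2201
Step 4: Sum = 4.6656 + 0.0784 + 2.2201 = 6.9641
Step 5: Delta E = sqrt(6.9641) = 2.64

2.64 Delta E


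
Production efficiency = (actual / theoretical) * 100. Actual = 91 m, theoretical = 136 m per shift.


Formula: Efficiency% = (Actual output / Theoretical output) * 100
Efficiency% = (91 / 136) * 100
Efficiency% = 0.669118 * 100 = 66.9118% ≈ 66.9%

66.9%


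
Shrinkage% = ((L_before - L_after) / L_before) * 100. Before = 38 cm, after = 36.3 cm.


Formula: Shrinkage% = ((L_before - L_after) / L_before) * 100
Step 1: Shrinkage = 38 - 36.3 = 1.7 cm
Step 2: Shrinkage% = (1.7 / 38) * 100
Step 3: Shrinkage% = 0.044737 * 100 = 4.4737% ≈ 4.5%

4.5%


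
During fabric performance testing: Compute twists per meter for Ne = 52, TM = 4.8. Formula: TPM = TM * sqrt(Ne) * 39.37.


Formula: TPM = TM * sqrt(Ne) * 39.37
Step 1: sqrt(Ne) = sqrt(52) = 7.2111
Step 2: TM * sqrt(Ne) = 4.8 * 7.2111 = 34.6133
Step 3: TPM = 34.6133 * 39.37 = 1363 twists/m

1363 twists/m


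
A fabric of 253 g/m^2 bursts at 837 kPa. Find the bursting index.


Formula: Bursting Index = Bursting Strength / Fabric GSM
BI = 837 kPa / 253 g/m^2
BI = 3.308 kPa/(g/m^2)

3.308 kPa/(g/m^2)


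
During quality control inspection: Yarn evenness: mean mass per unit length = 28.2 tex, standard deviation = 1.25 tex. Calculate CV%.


Formula: CV% = (standard deviation / mean) * 100
Step 1: Ratio = 1.25 / 28.2 = 0.044326
Step 2: CV% = 0.044326 * 100 = 4.4326% ≈ 4.4%

4.4%


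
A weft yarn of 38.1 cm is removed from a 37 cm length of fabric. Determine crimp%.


Formula: Crimp% = ((L_yarn - L_fabric) / L_fabric) * 100
Step 1: Extension = 38.1 - 37 = 1.1 cm
Step 2: Crimp% = (1.1 / 37) * 100
Step 3: Crimp% = 0.02973 * 100 = 2.973% ≈ 3.0%

3.0%


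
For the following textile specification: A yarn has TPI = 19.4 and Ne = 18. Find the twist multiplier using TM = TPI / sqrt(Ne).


Formula: TM = TPI / sqrt(Ne)
Step 1: sqrt(Ne) = sqrt(18) = 4.2426
Step 2: TM = 19.4 / 4.2426 = 4.57

4.57 TM


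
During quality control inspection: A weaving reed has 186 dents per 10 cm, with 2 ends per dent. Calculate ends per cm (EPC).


Formula: EPC = (dents per 10 cm * ends per dent) / 10
Step 1: Total ends per 10 cm = 186 * 2 = 372
Step 2: EPC = 372 / 10 = 37.2 ends/cm

37.2 ends/cm


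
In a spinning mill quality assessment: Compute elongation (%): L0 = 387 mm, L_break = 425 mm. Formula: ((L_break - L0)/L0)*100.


Formula: Elongation (%) = ((L_break - L0) / L0) * 100
Step 1: Extension = 425 - 387 = 38 mm
Step 2: Elongation = (38 / 387) * 100
Step 3: Elongation = 0.098191 * 100 = 9.8191% ≈ 9.8%

9.8%


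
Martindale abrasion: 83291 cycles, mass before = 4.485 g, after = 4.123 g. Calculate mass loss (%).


Formula: Mass loss% = ((m_before - m_after) / m_before) * 100
Step 1: Mass loss = 4.485 - 4.123 = 0.362 g
Step 2: Ratio = 0.362 / 4.485 = 0.0807135
Step 3: Mass loss% = 0.0807135 * 100 = 8.07135% ≈ 8.07%

8.07%


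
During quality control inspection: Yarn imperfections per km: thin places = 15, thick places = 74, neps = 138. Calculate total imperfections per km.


Formula: Total = thin places + thick places + neps
Total = 15 + 74 + 138
Total = 227 imperfections/km

227 imperfections/km


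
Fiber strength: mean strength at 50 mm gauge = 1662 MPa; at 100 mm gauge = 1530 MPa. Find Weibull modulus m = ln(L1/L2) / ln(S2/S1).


Formula: m = ln(L1/L2) / ln(S2/S1)
Step 1: ln(L1/L2) = ln(50/100) = -0.69315
Step 2: S2/S1 = 1530/1662 = 0.92058
Step 3: ln(S2/S1) = ln(0.92058) = -0.08275
Step 4: m = -0.69315 / -0.08275 = 8.38

8.38 (Weibull m)


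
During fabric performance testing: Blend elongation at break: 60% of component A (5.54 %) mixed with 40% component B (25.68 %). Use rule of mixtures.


Formula: Blend property = (fraction_A * property_A) + (fraction_B * property_B)
Step 1: Contribution A = 60/100 * 5.54 % = 3.324 %
Step 2: Contribution B = 40/100 * 25.68 % = 10.272 %
Step 3: Blend elongation at break = 3.324 + 10.272 = 13.596 %

13.596 %
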